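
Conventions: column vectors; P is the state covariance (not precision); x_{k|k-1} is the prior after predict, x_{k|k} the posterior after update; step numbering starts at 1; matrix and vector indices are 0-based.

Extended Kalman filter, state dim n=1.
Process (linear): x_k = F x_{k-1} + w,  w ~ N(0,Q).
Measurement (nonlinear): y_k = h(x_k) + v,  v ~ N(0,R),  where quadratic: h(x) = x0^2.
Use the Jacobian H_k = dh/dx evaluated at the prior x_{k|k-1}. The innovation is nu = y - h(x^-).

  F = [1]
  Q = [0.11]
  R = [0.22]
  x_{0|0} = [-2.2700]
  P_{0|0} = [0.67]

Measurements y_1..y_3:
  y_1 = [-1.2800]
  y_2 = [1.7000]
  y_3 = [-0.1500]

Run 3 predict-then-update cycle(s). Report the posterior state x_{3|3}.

step 1: x^-=[-2.2700]  P^-=[0.7800]  H_jac=[-4.5400]  S=[16.2970]  K=[-0.2173]  nu=[-6.4329]  x^+=[-0.8722]  P^+=[0.0105]
step 2: x^-=[-0.8722]  P^-=[0.1205]  H_jac=[-1.7444]  S=[0.5868]  K=[-0.3583]  nu=[0.9393]  x^+=[-1.2088]  P^+=[0.0452]
step 3: x^-=[-1.2088]  P^-=[0.1552]  H_jac=[-2.4175]  S=[1.1270]  K=[-0.3329]  nu=[-1.6111]  x^+=[-0.6724]  P^+=[0.0303]

x_post = [-0.6724]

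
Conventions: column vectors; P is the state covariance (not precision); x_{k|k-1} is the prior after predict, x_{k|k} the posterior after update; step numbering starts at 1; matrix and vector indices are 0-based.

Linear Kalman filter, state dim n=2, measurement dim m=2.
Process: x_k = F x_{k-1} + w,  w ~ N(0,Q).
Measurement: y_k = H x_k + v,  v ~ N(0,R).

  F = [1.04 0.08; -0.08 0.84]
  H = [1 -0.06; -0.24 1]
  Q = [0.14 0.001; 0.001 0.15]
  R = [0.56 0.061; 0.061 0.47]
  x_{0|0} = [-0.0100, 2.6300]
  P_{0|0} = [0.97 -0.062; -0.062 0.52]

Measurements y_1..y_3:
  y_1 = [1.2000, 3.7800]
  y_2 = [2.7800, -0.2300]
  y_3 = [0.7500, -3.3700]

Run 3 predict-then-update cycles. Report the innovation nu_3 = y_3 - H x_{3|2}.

step 1: x^-=[0.2000, 2.2100]  P^-=[1.1822 -0.0985; -0.0985 0.5315]  S=[1.7559 -0.3546; -0.3546 1.1168]  K=[0.6491 -0.1362; 0.0279 0.5059]  nu=[1.1326, 1.6180]  x^+=[0.7148, 3.0601]  P^+=[0.3589 0.0617; 0.0617 0.2543]
step 2: x^-=[0.9882, 2.5133]  P^-=[0.5401 0.0418; 0.0418 0.3234]  S=[1.0962 -0.0457; -0.0457 0.8045]  K=[0.4870 -0.0816; 0.0367 0.3916]  nu=[1.9426, -2.5061]  x^+=[2.1387, 1.6031]  P^+=[0.2711 0.0564; 0.0564 0.1999]
step 3: x^-=[2.3525, 1.1755]  P^-=[0.4439 0.0408; 0.0408 0.2852]  S=[1.0000 -0.0212; -0.0212 0.7611]  K=[0.4399 -0.0741; 0.0314 0.3627]  nu=[-1.5319, -3.9809]  x^+=[1.9735, -0.3164]  P^+=[0.2449 0.0508; 0.0508 0.1846]

innov = [-1.5319, -3.9809]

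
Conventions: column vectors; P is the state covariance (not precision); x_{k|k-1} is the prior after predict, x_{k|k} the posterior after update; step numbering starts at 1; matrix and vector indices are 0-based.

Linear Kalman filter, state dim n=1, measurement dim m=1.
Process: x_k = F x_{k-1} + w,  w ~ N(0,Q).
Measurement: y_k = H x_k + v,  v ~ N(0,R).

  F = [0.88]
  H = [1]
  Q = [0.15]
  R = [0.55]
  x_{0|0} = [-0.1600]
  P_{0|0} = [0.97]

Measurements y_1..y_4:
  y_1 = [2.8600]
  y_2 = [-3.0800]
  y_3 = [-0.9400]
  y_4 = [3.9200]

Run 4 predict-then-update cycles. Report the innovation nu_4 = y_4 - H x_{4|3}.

step 1: x^-=[-0.1408]  P^-=[0.9012]  S=[1.4512]  K=[0.6210]  nu=[3.0008]  x^+=[1.7227]  P^+=[0.3415]
step 2: x^-=[1.5160]  P^-=[0.4145]  S=[0.9645]  K=[0.4298]  nu=[-4.5960]  x^+=[-0.4592]  P^+=[0.2364]
step 3: x^-=[-0.4041]  P^-=[0.3330]  S=[0.8830]  K=[0.3772]  nu=[-0.5359]  x^+=[-0.6062]  P^+=[0.2074]
step 4: x^-=[-0.5335]  P^-=[0.3106]  S=[0.8606]  K=[0.3609]  nu=[4.4535]  x^+=[1.0740]  P^+=[0.1985]

innov = [4.4535]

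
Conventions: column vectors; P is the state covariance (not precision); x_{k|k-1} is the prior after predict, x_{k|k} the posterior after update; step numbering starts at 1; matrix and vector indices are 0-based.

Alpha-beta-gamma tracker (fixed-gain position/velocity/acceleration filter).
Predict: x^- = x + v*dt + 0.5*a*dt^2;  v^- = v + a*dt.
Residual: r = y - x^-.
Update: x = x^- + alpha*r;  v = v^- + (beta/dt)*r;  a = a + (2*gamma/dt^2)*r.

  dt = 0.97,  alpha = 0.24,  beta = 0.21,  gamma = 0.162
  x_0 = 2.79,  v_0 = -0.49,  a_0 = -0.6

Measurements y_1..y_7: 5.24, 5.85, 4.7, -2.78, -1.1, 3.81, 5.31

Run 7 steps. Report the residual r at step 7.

step 1: x_pred=2.0324  r=3.2076  x^+=2.8022  v^+=-0.3776  a^+=0.5045
step 2: x_pred=2.6734  r=3.1766  x^+=3.4357  v^+=0.7995  a^+=1.5984
step 3: x_pred=4.9633  r=-0.2633  x^+=4.9001  v^+=2.2930  a^+=1.5078
step 4: x_pred=7.8336  r=-10.6136  x^+=5.2864  v^+=1.4577  a^+=-2.1471
step 5: x_pred=5.6903  r=-6.7903  x^+=4.0606  v^+=-2.0950  a^+=-4.4853
step 6: x_pred=-0.0816  r=3.8916  x^+=0.8524  v^+=-5.6032  a^+=-3.1452
step 7: x_pred=-6.0624  r=11.3724  x^+=-3.3330  v^+=-6.1920  a^+=0.7709

resid = 11.3724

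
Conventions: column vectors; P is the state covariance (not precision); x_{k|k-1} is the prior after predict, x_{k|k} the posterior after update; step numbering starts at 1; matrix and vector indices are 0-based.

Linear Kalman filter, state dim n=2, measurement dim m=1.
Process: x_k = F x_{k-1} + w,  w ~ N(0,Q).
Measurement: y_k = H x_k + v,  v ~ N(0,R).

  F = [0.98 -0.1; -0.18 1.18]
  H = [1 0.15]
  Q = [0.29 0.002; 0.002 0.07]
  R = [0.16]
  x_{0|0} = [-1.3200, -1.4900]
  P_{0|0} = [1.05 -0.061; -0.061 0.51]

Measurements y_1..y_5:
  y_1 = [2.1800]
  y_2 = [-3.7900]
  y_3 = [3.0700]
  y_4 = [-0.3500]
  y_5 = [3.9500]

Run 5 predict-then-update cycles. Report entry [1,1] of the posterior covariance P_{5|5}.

P_post[1,1] = 3.9611

step 1: x^-=[-1.1446, -1.5206]  P^-=[1.3155 -0.3150; -0.3150 0.8401]  S=[1.3999]  K=[0.9060; -0.1350]  nu=[3.5527]  x^+=[2.0740, -2.0003]  P^+=[0.1665 -0.1438; -0.1438 0.8145]
step 2: x^-=[2.2325, -2.7337]  P^-=[0.4863 -0.2924; -0.2924 1.2706]  S=[0.5871]  K=[0.7535; -0.1733]  nu=[-5.6125]  x^+=[-1.9964, -1.7610]  P^+=[0.1529 -0.2157; -0.2157 1.2530]
step 3: x^-=[-1.7804, -1.7187]  P^-=[0.4917 -0.4261; -0.4261 1.9112]  S=[0.5668]  K=[0.7546; -0.2460]  nu=[5.1082]  x^+=[2.0744, -2.9752]  P^+=[0.1689 -0.3209; -0.3209 1.8769]
step 4: x^-=[2.3304, -3.8841]  P^-=[0.5339 -0.6261; -0.6261 2.8252]  S=[0.5696]  K=[0.7724; -0.3553]  nu=[-2.0978]  x^+=[0.7101, -3.1389]  P^+=[0.1941 -0.4698; -0.4698 2.7534]
step 5: x^-=[1.0098, -3.8317]  P^-=[0.5960 -0.9089; -0.9089 4.1097]  S=[0.5758]  K=[0.7983; -0.5079]  nu=[3.5150]  x^+=[3.8158, -5.6171]  P^+=[0.2290 -0.6754; -0.6754 3.9611]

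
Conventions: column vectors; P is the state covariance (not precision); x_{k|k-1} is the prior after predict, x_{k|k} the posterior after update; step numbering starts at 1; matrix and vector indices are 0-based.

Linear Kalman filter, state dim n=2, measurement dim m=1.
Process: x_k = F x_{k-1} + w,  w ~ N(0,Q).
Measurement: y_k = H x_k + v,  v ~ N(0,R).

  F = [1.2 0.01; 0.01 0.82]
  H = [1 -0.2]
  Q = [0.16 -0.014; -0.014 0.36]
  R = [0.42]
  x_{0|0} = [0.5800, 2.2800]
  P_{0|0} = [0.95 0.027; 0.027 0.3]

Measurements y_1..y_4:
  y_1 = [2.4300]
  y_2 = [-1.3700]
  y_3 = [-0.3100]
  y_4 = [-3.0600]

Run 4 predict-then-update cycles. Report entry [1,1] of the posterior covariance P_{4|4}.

step 1: x^-=[0.7188, 1.8754]  P^-=[1.5287 0.0264; 0.0264 0.5623]  S=[1.9606]  K=[0.7770; -0.0439]  nu=[2.0863]  x^+=[2.3398, 1.7839]  P^+=[0.3450 0.0933; 0.0933 0.5585]
step 2: x^-=[2.8257, 1.4862]  P^-=[0.6591 0.0865; 0.0865 0.7371]  S=[1.0740]  K=[0.5976; -0.0567]  nu=[-3.8984]  x^+=[0.4960, 1.7073]  P^+=[0.2756 0.1229; 0.1229 0.7336]
step 3: x^-=[0.6123, 1.4049]  P^-=[0.5598 0.1163; 0.1163 0.8553]  S=[0.9675]  K=[0.5546; -0.0566]  nu=[-0.6413]  x^+=[0.2566, 1.4412]  P^+=[0.2623 0.1467; 0.1467 0.8522]
step 4: x^-=[0.3224, 1.1844]  P^-=[0.5413 0.1405; 0.1405 0.9355]  S=[0.9425]  K=[0.5445; -0.0495]  nu=[-3.1455]  x^+=[-1.3903, 1.3400]  P^+=[0.2619 0.1659; 0.1659 0.9332]

P_post[1,1] = 0.9332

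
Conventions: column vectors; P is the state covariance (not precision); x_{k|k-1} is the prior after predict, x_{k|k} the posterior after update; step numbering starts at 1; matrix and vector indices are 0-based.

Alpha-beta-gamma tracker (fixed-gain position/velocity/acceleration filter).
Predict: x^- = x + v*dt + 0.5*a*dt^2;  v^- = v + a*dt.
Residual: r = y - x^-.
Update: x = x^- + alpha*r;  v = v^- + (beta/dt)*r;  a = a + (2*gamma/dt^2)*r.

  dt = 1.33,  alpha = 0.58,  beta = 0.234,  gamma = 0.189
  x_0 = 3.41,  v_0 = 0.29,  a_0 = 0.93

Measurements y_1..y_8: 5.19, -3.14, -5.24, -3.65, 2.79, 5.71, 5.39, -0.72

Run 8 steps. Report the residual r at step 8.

resid = -18.3192

step 1: x_pred=4.6182  r=0.5718  x^+=4.9499  v^+=1.6275  a^+=1.0522
step 2: x_pred=8.0450  r=-11.1850  x^+=1.5577  v^+=1.0590  a^+=-1.3380
step 3: x_pred=1.7828  r=-7.0228  x^+=-2.2904  v^+=-1.9561  a^+=-2.8387
step 4: x_pred=-7.4027  r=3.7527  x^+=-5.2261  v^+=-5.0713  a^+=-2.0368
step 5: x_pred=-13.7724  r=16.5624  x^+=-4.1662  v^+=-4.8662  a^+=1.5025
step 6: x_pred=-9.3094  r=15.0194  x^+=-0.5982  v^+=-0.2254  a^+=4.7120
step 7: x_pred=3.2696  r=2.1204  x^+=4.4994  v^+=6.4146  a^+=5.1651
step 8: x_pred=17.5992  r=-18.3192  x^+=6.9741  v^+=10.0612  a^+=1.2505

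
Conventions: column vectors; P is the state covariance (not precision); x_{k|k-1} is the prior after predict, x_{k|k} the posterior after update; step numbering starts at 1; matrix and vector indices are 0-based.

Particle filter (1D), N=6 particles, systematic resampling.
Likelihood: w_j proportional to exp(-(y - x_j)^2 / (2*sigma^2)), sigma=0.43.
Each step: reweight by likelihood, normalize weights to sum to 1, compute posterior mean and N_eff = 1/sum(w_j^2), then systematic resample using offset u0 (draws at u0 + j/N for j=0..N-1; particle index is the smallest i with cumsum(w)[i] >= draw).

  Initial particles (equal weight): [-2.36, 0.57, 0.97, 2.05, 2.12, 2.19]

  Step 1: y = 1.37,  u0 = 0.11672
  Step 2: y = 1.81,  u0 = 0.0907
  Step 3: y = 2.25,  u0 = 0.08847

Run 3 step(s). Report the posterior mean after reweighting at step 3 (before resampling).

step 1: w=[0.0000, 0.1187, 0.4345, 0.1918, 0.1463, 0.1087]  mean=1.4306  Neff=3.6644  idx=[1, 2, 2, 3, 4, 5]
step 2: w=[0.0060, 0.0567, 0.0567, 0.3271, 0.2948, 0.2587]  mean=1.9755  Neff=3.7412  idx=[2, 3, 3, 4, 5, 5]
step 3: w=[0.0025, 0.1892, 0.1892, 0.2014, 0.2088, 0.2088]  mean=2.1199  Neff=5.0153  idx=[1, 2, 3, 4, 4, 5]

post_mean = 2.1199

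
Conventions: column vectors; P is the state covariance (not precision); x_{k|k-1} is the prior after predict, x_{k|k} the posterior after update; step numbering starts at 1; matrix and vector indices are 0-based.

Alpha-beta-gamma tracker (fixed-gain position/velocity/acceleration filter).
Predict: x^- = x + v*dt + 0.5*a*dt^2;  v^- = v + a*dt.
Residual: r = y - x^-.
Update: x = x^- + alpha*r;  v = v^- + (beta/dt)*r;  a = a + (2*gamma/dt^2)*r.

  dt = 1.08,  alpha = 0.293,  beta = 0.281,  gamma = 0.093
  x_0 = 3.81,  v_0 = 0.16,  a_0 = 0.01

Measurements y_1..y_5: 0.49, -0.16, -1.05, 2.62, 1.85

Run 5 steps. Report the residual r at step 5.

step 1: x_pred=3.9886  r=-3.4986  x^+=2.9635  v^+=-0.7395  a^+=-0.5479
step 2: x_pred=1.8453  r=-2.0053  x^+=1.2578  v^+=-1.8530  a^+=-0.8677
step 3: x_pred=-1.2495  r=0.1995  x^+=-1.1910  v^+=-2.7382  a^+=-0.8359
step 4: x_pred=-4.6358  r=7.2558  x^+=-2.5098  v^+=-1.7531  a^+=0.3212
step 5: x_pred=-4.2159  r=6.0659  x^+=-2.4386  v^+=0.1720  a^+=1.2885

resid = 6.0659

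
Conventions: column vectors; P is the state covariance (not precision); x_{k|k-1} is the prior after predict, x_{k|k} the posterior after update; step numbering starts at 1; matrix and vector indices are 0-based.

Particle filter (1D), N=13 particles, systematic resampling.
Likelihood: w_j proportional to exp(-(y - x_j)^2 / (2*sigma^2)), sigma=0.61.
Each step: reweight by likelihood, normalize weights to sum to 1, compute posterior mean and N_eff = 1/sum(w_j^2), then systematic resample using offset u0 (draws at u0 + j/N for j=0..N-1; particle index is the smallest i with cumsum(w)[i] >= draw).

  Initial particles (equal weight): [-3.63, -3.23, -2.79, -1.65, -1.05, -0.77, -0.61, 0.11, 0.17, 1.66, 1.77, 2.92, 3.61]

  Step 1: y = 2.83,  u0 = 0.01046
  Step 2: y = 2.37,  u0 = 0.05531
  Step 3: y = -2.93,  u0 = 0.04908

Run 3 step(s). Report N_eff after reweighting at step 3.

step 1: w=[0.0000, 0.0000, 0.0000, 0.0000, 0.0000, 0.0000, 0.0000, 0.0000, 0.0000, 0.0878, 0.1220, 0.5463, 0.2438]  mean=2.8372  Neff=2.6282  idx=[9, 9, 10, 11, 11, 11, 11, 11, 11, 11, 12, 12, 12]
step 2: w=[0.0761, 0.0761, 0.0924, 0.0998, 0.0998, 0.0998, 0.0998, 0.0998, 0.0998, 0.0998, 0.0190, 0.0190, 0.0190]  mean=2.6613  Neff=11.0019  idx=[0, 1, 2, 3, 4, 4, 5, 6, 7, 8, 8, 9, 11]
step 3: w=[0.4438, 0.4438, 0.1124, 0.0000, 0.0000, 0.0000, 0.0000, 0.0000, 0.0000, 0.0000, 0.0000, 0.0000, 0.0000]  mean=1.6724  Neff=2.4598  idx=[0, 0, 0, 0, 0, 0, 1, 1, 1, 1, 1, 2, 2]

N_eff = 2.4598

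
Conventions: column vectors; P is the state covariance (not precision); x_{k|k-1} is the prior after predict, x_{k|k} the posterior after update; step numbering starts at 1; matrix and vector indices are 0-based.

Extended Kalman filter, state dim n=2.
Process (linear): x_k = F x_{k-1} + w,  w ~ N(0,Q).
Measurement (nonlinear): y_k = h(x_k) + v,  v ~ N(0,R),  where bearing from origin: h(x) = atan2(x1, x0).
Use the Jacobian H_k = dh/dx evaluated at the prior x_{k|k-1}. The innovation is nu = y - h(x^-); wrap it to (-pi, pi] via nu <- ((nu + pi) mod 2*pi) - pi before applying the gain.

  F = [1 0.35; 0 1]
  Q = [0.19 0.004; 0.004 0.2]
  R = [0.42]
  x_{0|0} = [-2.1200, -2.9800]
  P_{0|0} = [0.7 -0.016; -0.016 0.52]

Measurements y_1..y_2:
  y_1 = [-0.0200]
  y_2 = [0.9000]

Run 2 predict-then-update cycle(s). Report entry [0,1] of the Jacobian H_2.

H_jac[0,1] = -0.1437

step 1: x^-=[-3.1630, -2.9800]  P^-=[0.9425 0.1700; 0.1700 0.7200]  H_jac=[0.1578 -0.1675]  S=[0.4547]  K=[0.2645; -0.2062]  nu=[2.3660]  x^+=[-2.5373, -3.4679]  P^+=[0.9107 0.1948; 0.1948 0.7007]
step 2: x^-=[-3.7510, -3.4679]  P^-=[1.3229 0.4440; 0.4440 0.9007]  H_jac=[0.1329 -0.1437]  S=[0.4450]  K=[0.2516; -0.1583]  nu=[-2.9878]  x^+=[-4.5028, -2.9949]  P^+=[1.2947 0.4618; 0.4618 0.8895]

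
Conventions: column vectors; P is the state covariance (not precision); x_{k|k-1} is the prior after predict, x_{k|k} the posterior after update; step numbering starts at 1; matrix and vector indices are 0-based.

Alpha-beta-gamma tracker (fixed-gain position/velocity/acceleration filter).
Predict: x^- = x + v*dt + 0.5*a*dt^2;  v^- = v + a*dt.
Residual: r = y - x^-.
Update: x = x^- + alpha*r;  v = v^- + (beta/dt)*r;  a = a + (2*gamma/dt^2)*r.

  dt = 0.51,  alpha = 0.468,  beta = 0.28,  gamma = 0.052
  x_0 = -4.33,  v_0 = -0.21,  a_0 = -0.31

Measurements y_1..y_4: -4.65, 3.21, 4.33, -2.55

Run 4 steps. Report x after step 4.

step 1: x_pred=-4.4774  r=-0.1726  x^+=-4.5582  v^+=-0.4629  a^+=-0.3790
step 2: x_pred=-4.8435  r=8.0535  x^+=-1.0745  v^+=3.7654  a^+=2.8412
step 3: x_pred=1.2154  r=3.1146  x^+=2.6730  v^+=6.9244  a^+=4.0865
step 4: x_pred=6.7359  r=-9.2859  x^+=2.3901  v^+=3.9104  a^+=0.3736

x_post = 2.3901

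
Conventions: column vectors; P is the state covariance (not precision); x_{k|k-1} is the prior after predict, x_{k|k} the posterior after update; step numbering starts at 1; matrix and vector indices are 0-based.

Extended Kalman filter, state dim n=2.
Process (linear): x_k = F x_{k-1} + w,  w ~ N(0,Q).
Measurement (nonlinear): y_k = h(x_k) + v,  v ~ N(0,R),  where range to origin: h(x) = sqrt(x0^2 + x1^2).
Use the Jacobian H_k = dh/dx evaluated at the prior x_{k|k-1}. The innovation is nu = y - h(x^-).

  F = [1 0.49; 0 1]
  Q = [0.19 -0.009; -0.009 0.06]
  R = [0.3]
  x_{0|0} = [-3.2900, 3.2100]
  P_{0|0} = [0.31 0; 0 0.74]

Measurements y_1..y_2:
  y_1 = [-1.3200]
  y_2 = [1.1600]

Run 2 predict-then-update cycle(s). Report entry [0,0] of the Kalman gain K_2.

step 1: x^-=[-1.7171, 3.2100]  P^-=[0.6777 0.3536; 0.3536 0.8000]  H_jac=[-0.4717 0.8818]  S=[0.7787]  K=[-0.0101; 0.6917]  nu=[-4.9604]  x^+=[-1.6671, -0.2213]  P^+=[0.6776 0.3590; 0.3590 0.4274]
step 2: x^-=[-1.7756, -0.2213]  P^-=[1.3221 0.5595; 0.5595 0.4874]  H_jac=[-0.9923 -0.1237]  S=[1.7466]  K=[-0.7907; -0.3524]  nu=[-0.6293]  x^+=[-1.2780, 0.0004]  P^+=[0.2300 0.0728; 0.0728 0.2705]

K[0,0] = -0.7907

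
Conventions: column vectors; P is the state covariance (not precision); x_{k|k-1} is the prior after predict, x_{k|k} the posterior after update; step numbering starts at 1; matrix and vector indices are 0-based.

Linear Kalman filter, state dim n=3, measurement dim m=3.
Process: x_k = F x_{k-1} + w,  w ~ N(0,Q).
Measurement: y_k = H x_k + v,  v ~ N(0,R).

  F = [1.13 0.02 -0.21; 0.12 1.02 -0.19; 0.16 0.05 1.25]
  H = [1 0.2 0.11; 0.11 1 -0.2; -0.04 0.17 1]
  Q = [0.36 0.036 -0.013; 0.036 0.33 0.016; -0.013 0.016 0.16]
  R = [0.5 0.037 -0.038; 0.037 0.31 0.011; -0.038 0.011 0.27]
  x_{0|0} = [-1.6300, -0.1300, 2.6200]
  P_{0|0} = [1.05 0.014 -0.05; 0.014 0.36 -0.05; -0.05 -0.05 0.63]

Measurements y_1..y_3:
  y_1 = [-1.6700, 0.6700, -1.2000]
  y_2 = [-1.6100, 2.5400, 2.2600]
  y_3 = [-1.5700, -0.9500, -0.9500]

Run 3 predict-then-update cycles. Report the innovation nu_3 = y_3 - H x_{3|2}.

step 1: x^-=[-2.3947, -0.8260, 3.0077]  P^-=[1.7535 0.2499 -0.0570; 0.2499 0.7675 -0.1620; -0.0570 -0.1620 1.1461]  S=[2.3783 0.6130 -0.0077; 0.6130 1.2668 -0.2640; -0.0077 -0.2640 1.3872]  K=[0.7613 -0.0225 -0.0611; -0.0128 0.6800 0.0994; 0.0654 -0.1843 0.7733]  nu=[0.5591, 2.3610, -4.1631]  x^+=[-1.7679, 0.3585, -0.6101]  P^+=[0.3904 -0.0275 -0.0254; -0.0275 0.2139 -0.0027; -0.0254 -0.0027 0.2037]
step 2: x^-=[-1.8625, 0.2694, -1.0275]  P^-=[0.8784 0.0763 -0.0324; 0.0763 0.5610 -0.0250; -0.0324 -0.0250 0.4779]  S=[1.4289 0.3176 -0.0268; 0.3176 0.9290 -0.0227; -0.0268 -0.0227 0.7586]  K=[0.6270 -0.0225 -0.0504; -0.0065 0.6232 0.1071; 0.0527 -0.1364 0.6239]  nu=[0.3116, 2.2700, 3.1672]  x^+=[-1.8777, 2.0212, 0.6552]  P^+=[0.3216 -0.0239 -0.0208; -0.0239 0.1971 0.0016; -0.0208 0.0016 0.1639]
step 3: x^-=[-2.2189, 1.7118, 0.6196]  P^-=[0.7867 0.0673 -0.0277; 0.0673 0.5401 -0.0112; -0.0277 -0.0112 0.4163]  S=[1.3337 0.2955 -0.0244; 0.2955 0.8967 0.0006; -0.0244 0.0006 0.7006]  K=[0.6014 -0.0205 -0.0471; -0.0036 0.6141 0.1106; 0.0507 -0.1258 0.5949]  nu=[0.2384, -2.2938, -1.9494]  x^+=[-1.9367, 0.0867, -0.2393]  P^+=[0.3084 -0.0225 -0.0196; -0.0225 0.1945 0.0028; -0.0196 0.0028 0.1560]

innov = [0.2384, -2.2938, -1.9494]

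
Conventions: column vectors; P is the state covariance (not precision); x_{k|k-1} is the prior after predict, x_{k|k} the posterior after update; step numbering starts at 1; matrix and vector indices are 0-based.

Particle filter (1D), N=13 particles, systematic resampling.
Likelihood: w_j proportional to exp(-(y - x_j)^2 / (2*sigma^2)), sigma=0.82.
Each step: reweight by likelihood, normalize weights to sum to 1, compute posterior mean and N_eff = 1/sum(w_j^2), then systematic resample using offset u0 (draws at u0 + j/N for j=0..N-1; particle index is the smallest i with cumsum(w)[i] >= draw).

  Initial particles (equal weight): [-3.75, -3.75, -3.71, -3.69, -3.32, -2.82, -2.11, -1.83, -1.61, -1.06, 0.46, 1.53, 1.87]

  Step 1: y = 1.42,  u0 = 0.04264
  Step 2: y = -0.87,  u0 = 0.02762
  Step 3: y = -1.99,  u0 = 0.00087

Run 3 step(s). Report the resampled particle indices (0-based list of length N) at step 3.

step 1: w=[0.0000, 0.0000, 0.0000, 0.0000, 0.0000, 0.0000, 0.0000, 0.0002, 0.0005, 0.0044, 0.2129, 0.4187, 0.3634]  mean=1.4123  Neff=2.8353  idx=[10, 10, 10, 11, 11, 11, 11, 11, 12, 12, 12, 12, 12]
step 2: w=[0.3006, 0.3006, 0.3006, 0.0155, 0.0155, 0.0155, 0.0155, 0.0155, 0.0042, 0.0042, 0.0042, 0.0042, 0.0042]  mean=0.5724  Neff=3.6727  idx=[0, 0, 0, 0, 1, 1, 1, 1, 2, 2, 2, 2, 6]
step 3: w=[0.0833, 0.0833, 0.0833, 0.0833, 0.0833, 0.0833, 0.0833, 0.0833, 0.0833, 0.0833, 0.0833, 0.0833, 0.0007]  mean=0.4608  Neff=12.0172  idx=[0, 0, 1, 2, 3, 4, 5, 6, 7, 8, 9, 10, 11]

resampled_idx = [0, 0, 1, 2, 3, 4, 5, 6, 7, 8, 9, 10, 11]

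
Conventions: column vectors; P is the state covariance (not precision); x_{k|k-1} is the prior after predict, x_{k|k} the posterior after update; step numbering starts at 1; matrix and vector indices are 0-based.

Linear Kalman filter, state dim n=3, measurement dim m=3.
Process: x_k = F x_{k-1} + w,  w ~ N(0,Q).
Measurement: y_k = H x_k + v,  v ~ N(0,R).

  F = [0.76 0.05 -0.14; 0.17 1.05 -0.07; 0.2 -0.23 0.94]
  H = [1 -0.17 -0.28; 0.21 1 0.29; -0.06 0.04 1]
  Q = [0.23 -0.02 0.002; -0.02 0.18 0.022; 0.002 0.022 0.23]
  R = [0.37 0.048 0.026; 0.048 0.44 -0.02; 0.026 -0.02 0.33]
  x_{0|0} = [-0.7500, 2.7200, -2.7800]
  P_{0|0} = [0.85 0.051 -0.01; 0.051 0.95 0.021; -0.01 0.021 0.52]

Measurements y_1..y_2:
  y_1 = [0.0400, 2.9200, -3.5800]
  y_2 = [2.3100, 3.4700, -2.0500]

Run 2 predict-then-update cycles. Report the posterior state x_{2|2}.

x_post = [1.3254, 3.9344, -3.0524]

step 1: x^-=[-0.0448, 2.9231, -3.3888]  P^-=[0.7392 0.1835 0.0382; 0.1835 1.2698 -0.1844; 0.0382 -0.1844 0.7562]  S=[1.1039 0.1725 -0.1572; 0.1725 1.7808 0.0521; -0.1572 0.0521 1.0707]  K=[0.6231 0.1336 0.0861; -0.1222 0.7220 -0.1882; -0.0312 0.0069 0.6923]  nu=[-0.3671, 0.9891, -0.3108]  x^+=[-0.1682, 3.7406, -3.5857]  P^+=[0.2579 0.0163 0.0568; 0.0163 0.3389 -0.0923; 0.0568 -0.0923 0.2346]
step 2: x^-=[0.5612, 4.1500, -4.2646]  P^-=[0.3748 0.0561 0.0354; 0.0561 0.5803 -0.1480; 0.0354 -0.1480 0.5253]  S=[0.7498 0.0964 -0.0819; 0.0964 1.0230 0.0050; -0.0819 0.0050 0.8412]  K=[0.4683 0.0974 0.0630; -0.0896 0.5461 -0.1643; -0.0505 0.0133 0.6099]  nu=[1.2602, 0.4389, 2.0822]  x^+=[1.3254, 3.9344, -3.0524]  P^+=[0.1933 0.0112 0.0422; 0.0112 0.2593 -0.0772; 0.0422 -0.0772 0.2053]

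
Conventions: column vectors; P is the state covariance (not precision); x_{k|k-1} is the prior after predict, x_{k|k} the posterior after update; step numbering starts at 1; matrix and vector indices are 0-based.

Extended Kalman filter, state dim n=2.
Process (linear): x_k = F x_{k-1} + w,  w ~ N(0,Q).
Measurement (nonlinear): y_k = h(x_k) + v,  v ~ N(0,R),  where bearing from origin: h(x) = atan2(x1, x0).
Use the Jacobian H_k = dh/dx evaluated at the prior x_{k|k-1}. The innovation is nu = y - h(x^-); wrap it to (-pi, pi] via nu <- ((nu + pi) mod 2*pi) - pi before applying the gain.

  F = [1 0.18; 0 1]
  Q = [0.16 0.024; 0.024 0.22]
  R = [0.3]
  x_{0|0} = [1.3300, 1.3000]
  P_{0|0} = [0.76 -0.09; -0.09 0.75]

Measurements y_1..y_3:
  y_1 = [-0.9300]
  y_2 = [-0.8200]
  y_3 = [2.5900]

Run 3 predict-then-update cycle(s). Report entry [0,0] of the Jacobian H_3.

H_jac[0,0] = 0.1204

step 1: x^-=[1.5640, 1.3000]  P^-=[0.9119 0.0690; 0.0690 0.9700]  H_jac=[-0.3143 0.3781]  S=[0.5124]  K=[-0.5085; 0.6735]  nu=[-1.6235]  x^+=[2.3895, 0.2065]  P^+=[0.7794 0.2445; 0.2445 0.7376]
step 2: x^-=[2.4267, 0.2065]  P^-=[1.0513 0.4012; 0.4012 0.9576]  H_jac=[-0.0348 0.4091]  S=[0.4501]  K=[0.2834; 0.8393]  nu=[-0.9049]  x^+=[2.1702, -0.5530]  P^+=[1.0152 0.2942; 0.2942 0.6405]
step 3: x^-=[2.0707, -0.5530]  P^-=[1.3019 0.4335; 0.4335 0.8605]  H_jac=[0.1204 0.4508]  S=[0.5408]  K=[0.6511; 0.8138]  nu=[2.8509]  x^+=[3.9271, 1.7671]  P^+=[1.0726 0.1469; 0.1469 0.5024]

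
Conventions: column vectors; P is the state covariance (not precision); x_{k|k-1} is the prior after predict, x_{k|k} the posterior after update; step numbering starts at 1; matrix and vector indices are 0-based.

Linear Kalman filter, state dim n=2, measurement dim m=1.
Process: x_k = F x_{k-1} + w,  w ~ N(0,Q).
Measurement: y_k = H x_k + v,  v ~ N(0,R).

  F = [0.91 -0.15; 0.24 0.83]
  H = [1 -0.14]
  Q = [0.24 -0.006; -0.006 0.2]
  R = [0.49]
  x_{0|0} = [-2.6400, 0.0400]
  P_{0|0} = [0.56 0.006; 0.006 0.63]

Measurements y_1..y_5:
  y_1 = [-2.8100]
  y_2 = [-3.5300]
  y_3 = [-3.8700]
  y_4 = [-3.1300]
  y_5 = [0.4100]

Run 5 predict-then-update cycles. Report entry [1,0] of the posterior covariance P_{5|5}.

step 1: x^-=[-2.4084, -0.6004]  P^-=[0.7163 0.0422; 0.0422 0.6687]  S=[1.2076]  K=[0.5883; -0.0426]  nu=[-0.4857]  x^+=[-2.6941, -0.5797]  P^+=[0.2984 0.0724; 0.0724 0.6665]
step 2: x^-=[-2.3647, -1.1277]  P^-=[0.4823 0.0283; 0.0283 0.7052]  S=[0.9782]  K=[0.4890; -0.0720]  nu=[-1.3232]  x^+=[-3.0117, -1.0325]  P^+=[0.2484 0.0627; 0.0627 0.7001]
step 3: x^-=[-2.5858, -1.5798]  P^-=[0.4443 0.0062; 0.0062 0.7216]  S=[0.9467]  K=[0.4684; -0.1001]  nu=[-1.5054]  x^+=[-3.2909, -1.4290]  P^+=[0.2366 0.0506; 0.0506 0.7121]
step 4: x^-=[-2.7804, -1.9759]  P^-=[0.4381 -0.0066; -0.0066 0.7244]  S=[0.9442]  K=[0.4650; -0.1144]  nu=[-0.6262]  x^+=[-3.0716, -1.9043]  P^+=[0.2340 0.0436; 0.0436 0.7120]
step 5: x^-=[-2.5095, -2.3177]  P^-=[0.4379 -0.0122; -0.0122 0.7214]  S=[0.9454]  K=[0.4649; -0.1197]  nu=[2.5950]  x^+=[-1.3030, -2.6283]  P^+=[0.2335 0.0405; 0.0405 0.7078]

P_post[1,0] = 0.0405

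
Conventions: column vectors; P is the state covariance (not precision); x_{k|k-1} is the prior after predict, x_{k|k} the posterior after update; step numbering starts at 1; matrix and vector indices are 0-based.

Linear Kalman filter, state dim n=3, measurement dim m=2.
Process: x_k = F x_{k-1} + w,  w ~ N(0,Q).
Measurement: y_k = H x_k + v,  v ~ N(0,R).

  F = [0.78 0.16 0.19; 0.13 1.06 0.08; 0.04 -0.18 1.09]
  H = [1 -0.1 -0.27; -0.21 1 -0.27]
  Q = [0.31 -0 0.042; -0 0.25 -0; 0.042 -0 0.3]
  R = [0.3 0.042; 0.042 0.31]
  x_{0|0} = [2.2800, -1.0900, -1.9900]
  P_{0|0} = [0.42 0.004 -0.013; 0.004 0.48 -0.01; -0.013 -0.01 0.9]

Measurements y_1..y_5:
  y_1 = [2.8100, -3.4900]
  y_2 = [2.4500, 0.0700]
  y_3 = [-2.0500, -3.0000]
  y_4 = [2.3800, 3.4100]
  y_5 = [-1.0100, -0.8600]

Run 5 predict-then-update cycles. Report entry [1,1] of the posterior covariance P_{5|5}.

P_post[1,1] = 0.5827

step 1: x^-=[1.2259, -1.0182, -1.8817]  P^-=[0.6068 0.1378 0.2146; 0.1378 0.8013 -0.0241; 0.2146 -0.0241 1.3882]  S=[0.8713 0.0364; 0.0364 1.2188]  K=[0.6166 -0.0575; 0.0470 0.6377; -0.1661 -0.3594]  nu=[0.9742, -2.7224]  x^+=[1.9830, -2.7084, -1.0652]  P^+=[0.2742 0.1430 0.2864; 0.1430 0.3016 0.2664; 0.2864 0.2664 1.2025]
step 2: x^-=[0.9110, -2.6984, -0.5943]  P^-=[0.6647 0.3004 0.5547; 0.3004 0.6918 0.3969; 0.5547 0.3969 1.6572]  S=[0.7542 0.0460; 0.0460 0.8743]  K=[0.6442 -0.0212; 0.1285 0.5897; 0.1016 -0.1964]  nu=[1.1087, 2.7992]  x^+=[1.5658, -0.9050, -1.0313]  P^+=[0.3526 0.2316 0.5077; 0.2316 0.3683 0.4867; 0.5077 0.4867 1.6176]
step 3: x^-=[0.8805, -0.8383, -0.8986]  P^-=[0.8302 0.4676 0.8501; 0.4676 0.8370 0.7059; 0.8501 0.7059 2.0843]  S=[0.7761 0.0604; 0.0604 0.8544]  K=[0.7119 0.0242; 0.2002 0.6275; 0.2840 -0.0614]  nu=[-3.2570, -2.2194]  x^+=[-1.4917, -2.8829, -1.6873]  P^+=[0.4343 0.3167 0.6966; 0.3167 0.4543 0.6847; 0.6966 0.6847 2.0205]
step 4: x^-=[-1.9454, -3.3848, -1.3799]  P^-=[0.9860 0.6276 1.1121; 0.6276 0.9987 0.9800; 1.1121 0.9800 2.5035]  S=[0.8054 0.0830; 0.0830 0.8680]  K=[0.7668 0.0652; 0.2577 0.6692; 0.4155 0.0415]  nu=[3.6143, 6.0137]  x^+=[1.2184, 1.5713, 0.3716]  P^+=[0.5004 0.3865 0.8482; 0.3865 0.5278 0.8457; 0.8482 0.8457 2.3601]
step 5: x^-=[1.2724, 1.8537, 0.1709]  P^-=[1.1125 0.7588 1.3255; 0.7588 1.1342 1.2028; 1.3255 1.2028 2.8585]  S=[0.8296 0.1030; 0.1030 0.8837]  K=[0.8063 0.0953; 0.2994 0.7007; 0.5084 0.1135]  nu=[-2.0508, -2.4003]  x^+=[-0.6099, -0.4423, -1.1442]  P^+=[0.5493 0.4384 0.9615; 0.4384 0.5827 0.9661; 0.9615 0.9661 2.6208]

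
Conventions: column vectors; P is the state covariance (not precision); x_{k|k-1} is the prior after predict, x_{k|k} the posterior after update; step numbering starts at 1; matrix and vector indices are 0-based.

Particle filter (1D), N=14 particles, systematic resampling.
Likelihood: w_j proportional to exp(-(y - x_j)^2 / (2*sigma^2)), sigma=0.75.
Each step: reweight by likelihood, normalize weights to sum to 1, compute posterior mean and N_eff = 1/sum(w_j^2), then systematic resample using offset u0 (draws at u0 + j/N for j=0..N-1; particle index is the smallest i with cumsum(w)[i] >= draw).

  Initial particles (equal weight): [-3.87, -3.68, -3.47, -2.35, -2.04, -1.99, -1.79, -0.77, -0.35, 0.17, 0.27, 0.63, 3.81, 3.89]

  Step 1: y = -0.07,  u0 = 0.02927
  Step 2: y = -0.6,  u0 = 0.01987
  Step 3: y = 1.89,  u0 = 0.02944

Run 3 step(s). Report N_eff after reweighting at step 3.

N_eff = 5.2786

step 1: w=[0.0000, 0.0000, 0.0000, 0.0023, 0.0075, 0.0089, 0.0170, 0.1529, 0.2205, 0.2246, 0.2133, 0.1529, 0.0000, 0.0000]  mean=-0.0719  Neff=5.2154  idx=[6, 7, 7, 8, 8, 8, 9, 9, 9, 10, 10, 10, 11, 11]
step 2: w=[0.0319, 0.1096, 0.1096, 0.1064, 0.1064, 0.1064, 0.0664, 0.0664, 0.0664, 0.0574, 0.0574, 0.0574, 0.0293, 0.0293]  mean=-0.2203  Neff=11.9362  idx=[0, 1, 2, 2, 3, 4, 4, 5, 6, 7, 8, 9, 10, 12]
step 3: w=[0.0000, 0.0026, 0.0026, 0.0026, 0.0164, 0.0164, 0.0164, 0.0164, 0.1021, 0.1021, 0.1021, 0.1374, 0.1374, 0.3454]  mean=0.3149  Neff=5.2786  idx=[5, 8, 8, 9, 10, 11, 11, 12, 12, 13, 13, 13, 13, 13]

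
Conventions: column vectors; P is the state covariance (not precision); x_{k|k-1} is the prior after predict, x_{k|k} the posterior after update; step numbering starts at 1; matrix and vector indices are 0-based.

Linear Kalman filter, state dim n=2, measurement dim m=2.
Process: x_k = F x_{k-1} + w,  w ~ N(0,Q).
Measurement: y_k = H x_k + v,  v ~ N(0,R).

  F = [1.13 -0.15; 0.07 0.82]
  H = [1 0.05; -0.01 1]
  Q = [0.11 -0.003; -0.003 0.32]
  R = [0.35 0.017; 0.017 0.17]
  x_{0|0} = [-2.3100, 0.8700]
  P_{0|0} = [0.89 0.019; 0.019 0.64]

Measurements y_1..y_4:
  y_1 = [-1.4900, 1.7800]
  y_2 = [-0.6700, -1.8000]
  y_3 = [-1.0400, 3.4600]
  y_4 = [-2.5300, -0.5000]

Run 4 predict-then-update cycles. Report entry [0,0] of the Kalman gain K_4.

K[0,0] = 0.4924

step 1: x^-=[-2.7408, 0.5517]  P^-=[1.2544 0.0061; 0.0061 0.7569]  S=[1.6069 0.0484; 0.0484 0.9269]  K=[0.7823 -0.0478; 0.0028 0.8164]  nu=[1.2232, 1.2009]  x^+=[-1.8413, 1.5355]  P^+=[0.2726 0.0079; 0.0079 0.1389]
step 2: x^-=[-2.3110, 1.1302]  P^-=[0.4585 0.0087; 0.0087 0.4156]  S=[0.8104 0.0419; 0.0419 0.5855]  K=[0.5680 -0.0336; -0.0003 0.7098]  nu=[1.5845, -2.9533]  x^+=[-1.3117, -0.9664]  P^+=[0.1979 0.0059; 0.0059 0.1207]
step 3: x^-=[-1.3373, -0.8843]  P^-=[0.3635 0.0032; 0.0032 0.4028]  S=[0.7148 0.0367; 0.0367 0.5728]  K=[0.5104 -0.0334; -0.0035 0.7034]  nu=[0.3415, 4.3309]  x^+=[-1.3078, 2.1610]  P^+=[0.1778 0.0048; 0.0048 0.1196]
step 4: x^-=[-1.8019, 1.6805]  P^-=[0.3382 0.0007; 0.0007 0.4018]  S=[0.6892 0.0344; 0.0344 0.5718]  K=[0.4924 -0.0343; -0.0049 0.7030]  nu=[-0.8121, -2.1985]  x^+=[-2.1264, 0.1390]  P^+=[0.1715 0.0043; 0.0043 0.1195]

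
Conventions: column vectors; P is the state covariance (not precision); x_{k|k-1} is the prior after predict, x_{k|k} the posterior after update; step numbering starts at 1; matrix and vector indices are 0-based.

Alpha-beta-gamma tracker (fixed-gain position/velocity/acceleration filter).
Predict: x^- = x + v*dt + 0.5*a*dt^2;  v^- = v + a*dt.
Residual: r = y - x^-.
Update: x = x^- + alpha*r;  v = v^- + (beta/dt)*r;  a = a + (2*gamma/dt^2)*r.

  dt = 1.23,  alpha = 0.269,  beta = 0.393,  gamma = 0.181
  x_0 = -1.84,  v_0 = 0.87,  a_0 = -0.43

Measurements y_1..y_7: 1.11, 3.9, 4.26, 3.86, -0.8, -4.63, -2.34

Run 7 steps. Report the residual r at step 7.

step 1: x_pred=-1.0952  r=2.2052  x^+=-0.5020  v^+=1.0457  a^+=0.0976
step 2: x_pred=0.8581  r=3.0419  x^+=1.6763  v^+=2.1377  a^+=0.8255
step 3: x_pred=4.9302  r=-0.6702  x^+=4.7499  v^+=2.9390  a^+=0.6651
step 4: x_pred=8.8680  r=-5.0080  x^+=7.5208  v^+=2.1570  a^+=-0.5331
step 5: x_pred=9.7706  r=-10.5706  x^+=6.9271  v^+=-1.8762  a^+=-3.0624
step 6: x_pred=2.3028  r=-6.9328  x^+=0.4379  v^+=-7.8581  a^+=-4.7213
step 7: x_pred=-12.7990  r=10.4590  x^+=-9.9856  v^+=-10.3235  a^+=-2.2187

resid = 10.4590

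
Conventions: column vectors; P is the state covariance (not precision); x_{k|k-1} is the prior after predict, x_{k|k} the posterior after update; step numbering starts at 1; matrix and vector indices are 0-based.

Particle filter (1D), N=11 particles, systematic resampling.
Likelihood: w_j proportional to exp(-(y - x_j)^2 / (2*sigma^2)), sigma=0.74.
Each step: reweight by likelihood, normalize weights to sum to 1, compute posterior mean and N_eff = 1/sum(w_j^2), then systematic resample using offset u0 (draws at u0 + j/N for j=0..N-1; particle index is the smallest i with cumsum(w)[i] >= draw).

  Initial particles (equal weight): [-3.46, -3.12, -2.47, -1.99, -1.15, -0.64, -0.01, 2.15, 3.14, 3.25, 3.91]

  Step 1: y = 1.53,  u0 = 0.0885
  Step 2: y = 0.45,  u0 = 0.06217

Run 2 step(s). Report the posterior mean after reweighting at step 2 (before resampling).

step 1: w=[0.0000, 0.0000, 0.0000, 0.0000, 0.0014, 0.0136, 0.1147, 0.7038, 0.0938, 0.0671, 0.0057]  mean=2.0363  Neff=1.9157  idx=[6, 7, 7, 7, 7, 7, 7, 7, 7, 8, 10]
step 2: w=[0.5899, 0.0511, 0.0511, 0.0511, 0.0511, 0.0511, 0.0511, 0.0511, 0.0511, 0.0010, 0.0000]  mean=0.8767  Neff=2.7103  idx=[0, 0, 0, 0, 0, 0, 1, 3, 4, 6, 8]

post_mean = 0.8767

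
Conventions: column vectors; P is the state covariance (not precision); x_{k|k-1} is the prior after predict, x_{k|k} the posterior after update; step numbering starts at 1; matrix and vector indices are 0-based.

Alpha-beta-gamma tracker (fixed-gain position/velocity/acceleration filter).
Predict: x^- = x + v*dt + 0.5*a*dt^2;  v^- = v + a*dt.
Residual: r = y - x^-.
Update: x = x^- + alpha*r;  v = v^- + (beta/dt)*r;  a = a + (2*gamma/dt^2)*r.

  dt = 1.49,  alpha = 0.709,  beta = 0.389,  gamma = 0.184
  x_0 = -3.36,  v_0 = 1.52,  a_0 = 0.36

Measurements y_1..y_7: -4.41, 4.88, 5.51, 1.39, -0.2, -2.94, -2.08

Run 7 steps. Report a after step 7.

a_post = -0.2916

step 1: x_pred=-0.6956  r=-3.7144  x^+=-3.3291  v^+=1.0867  a^+=-0.2557
step 2: x_pred=-1.9938  r=6.8738  x^+=2.8797  v^+=2.5002  a^+=0.8837
step 3: x_pred=7.5860  r=-2.0760  x^+=6.1141  v^+=3.2750  a^+=0.5396
step 4: x_pred=11.5928  r=-10.2028  x^+=4.3590  v^+=1.4152  a^+=-1.1516
step 5: x_pred=5.1894  r=-5.3894  x^+=1.3683  v^+=-1.7077  a^+=-2.0450
step 6: x_pred=-3.4461  r=0.5061  x^+=-3.0873  v^+=-4.6225  a^+=-1.9611
step 7: x_pred=-12.1517  r=10.0717  x^+=-5.0109  v^+=-4.9150  a^+=-0.2916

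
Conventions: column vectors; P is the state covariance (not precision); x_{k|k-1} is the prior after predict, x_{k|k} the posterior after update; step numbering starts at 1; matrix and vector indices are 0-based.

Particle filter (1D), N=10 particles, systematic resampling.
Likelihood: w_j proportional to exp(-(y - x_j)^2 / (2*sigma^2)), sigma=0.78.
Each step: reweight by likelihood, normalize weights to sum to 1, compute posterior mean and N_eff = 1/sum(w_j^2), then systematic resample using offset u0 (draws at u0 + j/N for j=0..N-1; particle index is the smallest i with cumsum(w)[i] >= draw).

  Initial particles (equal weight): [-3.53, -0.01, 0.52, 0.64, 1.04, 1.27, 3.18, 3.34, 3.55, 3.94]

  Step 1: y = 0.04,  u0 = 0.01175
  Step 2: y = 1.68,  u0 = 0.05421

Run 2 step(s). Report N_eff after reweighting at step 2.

N_eff = 7.2707

step 1: w=[0.0000, 0.3026, 0.2509, 0.2256, 0.1333, 0.0875, 0.0001, 0.0000, 0.0000, 0.0000]  mean=0.5220  Neff=4.3323  idx=[1, 1, 1, 2, 2, 2, 3, 3, 4, 4]
step 2: w=[0.0271, 0.0271, 0.0271, 0.0937, 0.0937, 0.0937, 0.1165, 0.1165, 0.2023, 0.2023]  mean=0.7153  Neff=7.2707  idx=[2, 3, 4, 5, 6, 7, 8, 8, 9, 9]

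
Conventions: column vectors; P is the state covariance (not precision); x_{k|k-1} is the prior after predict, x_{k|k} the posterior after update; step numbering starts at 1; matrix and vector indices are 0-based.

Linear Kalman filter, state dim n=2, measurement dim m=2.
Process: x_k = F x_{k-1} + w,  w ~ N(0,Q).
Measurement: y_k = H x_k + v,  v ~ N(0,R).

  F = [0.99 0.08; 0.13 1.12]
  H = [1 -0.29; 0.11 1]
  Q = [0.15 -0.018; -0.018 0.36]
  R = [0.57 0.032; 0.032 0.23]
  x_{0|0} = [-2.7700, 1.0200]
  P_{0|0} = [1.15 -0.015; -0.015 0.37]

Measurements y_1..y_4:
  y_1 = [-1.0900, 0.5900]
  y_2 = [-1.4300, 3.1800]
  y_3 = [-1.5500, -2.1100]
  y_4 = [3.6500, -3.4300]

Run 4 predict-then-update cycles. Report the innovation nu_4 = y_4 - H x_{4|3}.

step 1: x^-=[-2.6607, 0.7823]  P^-=[1.2771 0.1464; 0.1464 0.8392]  S=[1.8328 0.0708; 0.0708 1.1168]  K=[0.6654 0.2147; -0.0827 0.7711]  nu=[1.7976, 0.1004]  x^+=[-1.4431, 0.7110]  P^+=[0.3940 0.0273; 0.0273 0.1717]
step 2: x^-=[-1.3718, 0.6087]  P^-=[0.5416 0.0787; 0.0787 0.5900]  S=[1.1156 -0.0034; -0.0034 0.8438]  K=[0.4655 0.1657; -0.0807 0.7091]  nu=[0.1183, 2.7222]  x^+=[-0.8657, 2.5295]  P^+=[0.2772 0.0225; 0.0225 0.1580]
step 3: x^-=[-0.6547, 2.7204]  P^-=[0.4263 0.0570; 0.0570 0.5695]  S=[1.0111 -0.0310; -0.0310 0.8172]  K=[0.4096 0.1427; -0.0854 0.7013]  nu=[-0.1064, -4.7584]  x^+=[-1.3774, -0.6076]  P^+=[0.2436 0.0191; 0.0191 0.1565]
step 4: x^-=[-1.4123, -0.8596]  P^-=[0.3928 0.0488; 0.0488 0.5660]  S=[0.9821 -0.0417; -0.0417 0.8114]  K=[0.3912 0.1335; -0.0877 0.6996]  nu=[4.8130, -2.4151]  x^+=[0.1483, -2.9714]  P^+=[0.2324 0.0177; 0.0177 0.1562]

innov = [4.8130, -2.4151]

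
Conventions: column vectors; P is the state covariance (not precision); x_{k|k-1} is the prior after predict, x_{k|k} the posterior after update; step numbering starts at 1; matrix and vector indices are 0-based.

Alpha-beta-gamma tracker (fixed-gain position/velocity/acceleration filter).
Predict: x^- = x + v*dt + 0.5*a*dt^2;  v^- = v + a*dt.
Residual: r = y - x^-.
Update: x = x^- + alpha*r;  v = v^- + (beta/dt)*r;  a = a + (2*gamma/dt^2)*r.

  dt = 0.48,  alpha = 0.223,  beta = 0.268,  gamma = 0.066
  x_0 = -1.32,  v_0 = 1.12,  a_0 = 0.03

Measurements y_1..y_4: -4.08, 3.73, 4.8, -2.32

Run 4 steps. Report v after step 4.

step 1: x_pred=-0.7789  r=-3.3011  x^+=-1.5151  v^+=-0.7087  a^+=-1.8612
step 2: x_pred=-2.0697  r=5.7997  x^+=-0.7763  v^+=1.6361  a^+=1.4615
step 3: x_pred=0.1773  r=4.6227  x^+=1.2082  v^+=4.9186  a^+=4.1099
step 4: x_pred=4.0426  r=-6.3626  x^+=2.6237  v^+=3.3389  a^+=0.4647

v_post = 3.3389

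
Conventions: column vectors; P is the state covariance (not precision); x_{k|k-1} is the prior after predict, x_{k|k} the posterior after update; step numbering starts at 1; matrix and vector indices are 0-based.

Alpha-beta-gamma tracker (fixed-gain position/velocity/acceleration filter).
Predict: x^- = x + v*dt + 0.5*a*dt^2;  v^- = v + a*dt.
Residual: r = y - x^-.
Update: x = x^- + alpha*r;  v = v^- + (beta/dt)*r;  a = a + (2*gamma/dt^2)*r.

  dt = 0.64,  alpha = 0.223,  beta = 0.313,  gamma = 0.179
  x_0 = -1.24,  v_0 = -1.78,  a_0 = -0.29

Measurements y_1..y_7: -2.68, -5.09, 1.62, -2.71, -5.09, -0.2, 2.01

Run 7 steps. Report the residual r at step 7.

resid = -2.7625

step 1: x_pred=-2.4386  r=-0.2414  x^+=-2.4924  v^+=-2.0837  a^+=-0.5010
step 2: x_pred=-3.9286  r=-1.1614  x^+=-4.1876  v^+=-2.9723  a^+=-1.5161
step 3: x_pred=-6.4004  r=8.0204  x^+=-4.6118  v^+=-0.0202  a^+=5.4939
step 4: x_pred=-3.4996  r=0.7896  x^+=-3.3235  v^+=3.8821  a^+=6.1840
step 5: x_pred=0.4275  r=-5.5175  x^+=-0.8029  v^+=5.1414  a^+=1.3616
step 6: x_pred=2.7664  r=-2.9664  x^+=2.1049  v^+=4.5620  a^+=-1.2312
step 7: x_pred=4.7725  r=-2.7625  x^+=4.1564  v^+=2.4230  a^+=-3.6456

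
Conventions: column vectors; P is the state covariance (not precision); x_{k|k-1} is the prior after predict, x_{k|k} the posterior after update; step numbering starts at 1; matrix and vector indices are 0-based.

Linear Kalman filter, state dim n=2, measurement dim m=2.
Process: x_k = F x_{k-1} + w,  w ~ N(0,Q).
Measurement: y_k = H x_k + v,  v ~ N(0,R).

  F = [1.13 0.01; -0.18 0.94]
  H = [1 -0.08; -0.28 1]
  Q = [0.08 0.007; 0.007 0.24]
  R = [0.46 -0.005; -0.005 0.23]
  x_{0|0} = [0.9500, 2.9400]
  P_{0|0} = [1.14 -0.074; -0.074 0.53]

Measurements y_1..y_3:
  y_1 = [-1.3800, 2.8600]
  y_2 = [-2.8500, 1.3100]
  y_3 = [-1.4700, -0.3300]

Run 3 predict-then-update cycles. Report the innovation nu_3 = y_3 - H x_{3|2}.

innov = [0.3991, -2.5668]

step 1: x^-=[1.1029, 2.5926]  P^-=[1.5340 -0.2984; -0.2984 0.7703]  S=[2.0467 -0.8012; -0.8012 1.2876]  K=[0.7137 -0.1212; 0.1106 0.7319]  nu=[-2.2755, 0.5762]  x^+=[-0.5910, 2.7626]  P^+=[0.3339 0.0620; 0.0620 0.1852]
step 2: x^-=[-0.6402, 2.7032]  P^-=[0.5078 0.0066; 0.0066 0.3934]  S=[0.9692 -0.1719; -0.1719 0.6595]  K=[0.5105 -0.0725; 0.0835 0.6155]  nu=[-1.9935, -1.5725]  x^+=[-1.5439, 1.5689]  P^+=[0.2390 0.0477; 0.0477 0.1545]
step 3: x^-=[-1.7289, 1.7527]  P^-=[0.3863 0.0104; 0.0104 0.3681]  S=[0.8470 -0.1320; -0.1320 0.6226]  K=[0.4453 -0.0626; 0.0713 0.6017]  nu=[0.3991, -2.5668]  x^+=[-1.3905, 0.2367]  P^+=[0.2085 0.0418; 0.0418 0.1497]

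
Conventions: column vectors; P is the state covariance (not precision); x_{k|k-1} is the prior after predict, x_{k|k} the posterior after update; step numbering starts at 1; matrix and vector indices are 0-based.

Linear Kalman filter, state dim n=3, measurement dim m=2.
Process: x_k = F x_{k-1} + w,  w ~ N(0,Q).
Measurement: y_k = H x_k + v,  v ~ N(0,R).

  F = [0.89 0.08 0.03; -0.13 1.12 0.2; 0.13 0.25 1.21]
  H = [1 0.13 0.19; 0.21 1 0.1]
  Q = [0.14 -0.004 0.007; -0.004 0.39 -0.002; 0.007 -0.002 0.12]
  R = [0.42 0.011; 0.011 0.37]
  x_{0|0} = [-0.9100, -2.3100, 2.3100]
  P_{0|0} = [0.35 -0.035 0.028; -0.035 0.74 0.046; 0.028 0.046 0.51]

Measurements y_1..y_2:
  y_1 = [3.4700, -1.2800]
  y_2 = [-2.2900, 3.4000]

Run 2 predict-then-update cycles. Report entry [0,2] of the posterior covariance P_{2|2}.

step 1: x^-=[-0.9254, -2.0069, 2.0993]  P^-=[0.4192 -0.0025 0.1077; -0.0025 1.3739 0.3797; 0.1077 0.3797 0.9532]  S=[0.9558 0.3853; 0.3853 1.8513]  K=[0.4788 -0.0476; -0.0520 0.7732; 0.2679 0.2130]  nu=[4.2574, 0.7113]  x^+=[1.0792, -1.6782, 3.3915]  P^+=[0.2134 -0.0541 -0.0305; -0.0541 0.2956 0.0125; -0.0305 0.0125 0.7566]
step 2: x^-=[0.9280, -1.3415, 3.8245]  P^-=[0.3023 -0.0557 0.0208; -0.0557 0.8176 0.2757; 0.0208 0.2757 1.2443]  S=[0.7881 0.2060; 0.2060 1.2460]  K=[0.3944 -0.0573; -0.0463 0.6766; 0.2999 0.2751]  nu=[-3.7703, 4.1642]  x^+=[-0.7979, 1.6504, 3.8391]  P^+=[0.1849 -0.0486 -0.0716; -0.0486 0.2585 0.0156; -0.0716 0.0156 1.0451]

P_post[0,2] = -0.0716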